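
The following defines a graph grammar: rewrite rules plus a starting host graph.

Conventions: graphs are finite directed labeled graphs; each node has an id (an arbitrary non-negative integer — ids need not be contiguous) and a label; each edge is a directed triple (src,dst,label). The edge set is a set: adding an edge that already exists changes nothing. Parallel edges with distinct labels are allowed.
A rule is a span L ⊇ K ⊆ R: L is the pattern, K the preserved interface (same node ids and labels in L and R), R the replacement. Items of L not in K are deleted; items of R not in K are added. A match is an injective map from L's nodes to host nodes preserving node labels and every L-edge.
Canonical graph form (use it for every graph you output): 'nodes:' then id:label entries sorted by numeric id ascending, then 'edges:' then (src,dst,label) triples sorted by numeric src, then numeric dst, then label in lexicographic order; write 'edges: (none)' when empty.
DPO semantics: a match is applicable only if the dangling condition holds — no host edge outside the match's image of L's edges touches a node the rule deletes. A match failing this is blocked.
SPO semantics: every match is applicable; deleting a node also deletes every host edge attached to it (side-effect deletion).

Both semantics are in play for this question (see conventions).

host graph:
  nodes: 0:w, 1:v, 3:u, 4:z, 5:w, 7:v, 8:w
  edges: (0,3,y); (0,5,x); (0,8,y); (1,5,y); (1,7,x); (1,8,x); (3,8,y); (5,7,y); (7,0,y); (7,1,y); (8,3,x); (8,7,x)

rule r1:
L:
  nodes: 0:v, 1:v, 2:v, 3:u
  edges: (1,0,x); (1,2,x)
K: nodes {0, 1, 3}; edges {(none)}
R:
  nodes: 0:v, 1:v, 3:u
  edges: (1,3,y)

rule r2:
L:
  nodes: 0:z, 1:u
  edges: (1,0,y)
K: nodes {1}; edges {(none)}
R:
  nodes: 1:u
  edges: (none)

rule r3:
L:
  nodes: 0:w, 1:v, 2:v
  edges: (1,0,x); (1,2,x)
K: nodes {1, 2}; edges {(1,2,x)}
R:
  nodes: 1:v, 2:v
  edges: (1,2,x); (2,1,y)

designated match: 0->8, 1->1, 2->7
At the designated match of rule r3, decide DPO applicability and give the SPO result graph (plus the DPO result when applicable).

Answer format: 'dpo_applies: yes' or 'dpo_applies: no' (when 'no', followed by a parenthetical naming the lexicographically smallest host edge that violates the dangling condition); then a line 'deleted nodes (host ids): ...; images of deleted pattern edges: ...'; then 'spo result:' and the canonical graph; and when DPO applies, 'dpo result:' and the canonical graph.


dpo_applies: no
(the rule deletes node 8, which keeps host edge (0,8,y) outside the match image — the dangling condition fails, DPO blocks; SPO proceeds and side-deletes such edges)
deleted nodes (host ids): 8; images of deleted pattern edges: (1,8,x)
spo result:
nodes: 0:w, 1:v, 3:u, 4:z, 5:w, 7:v
edges: (0,3,y); (0,5,x); (1,5,y); (1,7,x); (5,7,y); (7,0,y); (7,1,y)


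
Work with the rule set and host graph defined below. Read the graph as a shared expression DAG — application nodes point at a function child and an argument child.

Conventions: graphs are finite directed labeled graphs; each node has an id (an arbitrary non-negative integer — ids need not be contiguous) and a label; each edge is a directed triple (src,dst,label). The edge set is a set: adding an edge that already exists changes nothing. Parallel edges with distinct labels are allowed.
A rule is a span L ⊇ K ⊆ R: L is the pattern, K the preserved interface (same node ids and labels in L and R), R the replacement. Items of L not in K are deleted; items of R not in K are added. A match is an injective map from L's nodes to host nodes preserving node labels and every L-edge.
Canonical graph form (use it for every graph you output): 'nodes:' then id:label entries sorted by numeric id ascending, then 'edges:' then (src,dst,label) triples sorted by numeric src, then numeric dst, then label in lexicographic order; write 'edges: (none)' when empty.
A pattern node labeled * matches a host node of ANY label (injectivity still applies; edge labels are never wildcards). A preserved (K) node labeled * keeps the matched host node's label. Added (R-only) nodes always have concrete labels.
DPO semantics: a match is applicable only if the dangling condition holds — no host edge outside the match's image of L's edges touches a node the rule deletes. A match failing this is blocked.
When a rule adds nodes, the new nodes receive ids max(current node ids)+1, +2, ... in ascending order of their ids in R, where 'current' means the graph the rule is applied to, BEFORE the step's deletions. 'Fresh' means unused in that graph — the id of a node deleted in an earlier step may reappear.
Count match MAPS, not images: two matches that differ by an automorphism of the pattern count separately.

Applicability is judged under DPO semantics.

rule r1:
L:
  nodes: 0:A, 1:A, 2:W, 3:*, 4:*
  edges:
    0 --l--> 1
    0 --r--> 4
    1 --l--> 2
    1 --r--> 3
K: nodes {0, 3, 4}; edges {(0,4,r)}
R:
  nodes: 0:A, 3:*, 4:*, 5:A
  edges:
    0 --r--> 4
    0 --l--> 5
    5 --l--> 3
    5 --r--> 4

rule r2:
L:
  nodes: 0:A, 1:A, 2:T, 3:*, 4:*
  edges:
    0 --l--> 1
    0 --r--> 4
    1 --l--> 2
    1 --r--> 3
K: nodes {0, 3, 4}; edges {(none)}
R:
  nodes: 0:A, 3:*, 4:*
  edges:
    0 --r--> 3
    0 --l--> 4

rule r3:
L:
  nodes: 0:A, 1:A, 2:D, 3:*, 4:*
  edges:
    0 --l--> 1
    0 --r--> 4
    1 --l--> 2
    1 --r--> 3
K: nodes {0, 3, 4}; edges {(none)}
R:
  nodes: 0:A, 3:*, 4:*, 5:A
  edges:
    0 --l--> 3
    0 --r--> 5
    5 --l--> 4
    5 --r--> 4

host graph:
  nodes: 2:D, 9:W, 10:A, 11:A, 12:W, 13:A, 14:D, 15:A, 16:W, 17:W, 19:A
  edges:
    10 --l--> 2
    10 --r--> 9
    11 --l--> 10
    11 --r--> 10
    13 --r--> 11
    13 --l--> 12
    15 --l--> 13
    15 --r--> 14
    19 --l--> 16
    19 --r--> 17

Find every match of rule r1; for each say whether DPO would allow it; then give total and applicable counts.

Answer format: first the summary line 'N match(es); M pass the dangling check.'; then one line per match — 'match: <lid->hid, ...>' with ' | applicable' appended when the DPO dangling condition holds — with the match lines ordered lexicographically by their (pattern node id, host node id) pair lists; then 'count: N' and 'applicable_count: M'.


1 match(es); 1 pass the dangling check.
match: 0->15, 1->13, 2->12, 3->11, 4->14 | applicable
count: 1
applicable_count: 1


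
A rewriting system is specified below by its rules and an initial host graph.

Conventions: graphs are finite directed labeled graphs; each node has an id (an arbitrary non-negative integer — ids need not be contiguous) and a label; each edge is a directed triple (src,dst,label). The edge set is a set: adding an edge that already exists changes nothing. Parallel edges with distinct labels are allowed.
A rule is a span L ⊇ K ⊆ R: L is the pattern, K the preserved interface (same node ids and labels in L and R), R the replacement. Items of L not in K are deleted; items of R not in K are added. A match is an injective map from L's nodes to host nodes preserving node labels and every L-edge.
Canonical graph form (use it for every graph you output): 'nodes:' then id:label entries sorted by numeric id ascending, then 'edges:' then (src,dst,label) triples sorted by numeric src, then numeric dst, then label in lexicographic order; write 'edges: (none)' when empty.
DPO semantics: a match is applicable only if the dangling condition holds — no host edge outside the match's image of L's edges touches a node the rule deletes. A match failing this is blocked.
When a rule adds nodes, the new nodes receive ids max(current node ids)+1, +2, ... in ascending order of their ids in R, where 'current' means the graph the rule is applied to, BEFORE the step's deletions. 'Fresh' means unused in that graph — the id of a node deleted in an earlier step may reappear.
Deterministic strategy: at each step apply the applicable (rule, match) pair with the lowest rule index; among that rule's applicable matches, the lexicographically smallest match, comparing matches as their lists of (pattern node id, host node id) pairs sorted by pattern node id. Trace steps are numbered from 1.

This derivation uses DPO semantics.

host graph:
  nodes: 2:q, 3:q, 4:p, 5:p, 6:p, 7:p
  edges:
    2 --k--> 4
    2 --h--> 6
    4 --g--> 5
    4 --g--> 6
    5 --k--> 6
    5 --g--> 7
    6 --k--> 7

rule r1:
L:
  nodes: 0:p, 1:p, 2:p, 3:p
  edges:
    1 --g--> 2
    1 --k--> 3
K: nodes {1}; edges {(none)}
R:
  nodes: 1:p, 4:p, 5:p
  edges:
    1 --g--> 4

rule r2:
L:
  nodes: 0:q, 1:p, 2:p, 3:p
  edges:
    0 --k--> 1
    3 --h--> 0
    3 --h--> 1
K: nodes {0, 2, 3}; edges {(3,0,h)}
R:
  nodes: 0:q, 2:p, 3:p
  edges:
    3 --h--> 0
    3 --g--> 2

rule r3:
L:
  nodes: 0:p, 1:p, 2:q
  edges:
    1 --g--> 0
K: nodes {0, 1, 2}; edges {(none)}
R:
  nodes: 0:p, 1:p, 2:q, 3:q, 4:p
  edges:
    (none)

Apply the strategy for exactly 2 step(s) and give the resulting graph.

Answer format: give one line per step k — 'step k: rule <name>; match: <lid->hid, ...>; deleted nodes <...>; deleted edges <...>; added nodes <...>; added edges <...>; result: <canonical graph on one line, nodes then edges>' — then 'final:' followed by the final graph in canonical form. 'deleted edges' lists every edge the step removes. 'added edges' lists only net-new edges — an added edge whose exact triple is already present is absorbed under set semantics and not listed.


step 1: rule r3; match: 0->5, 1->4, 2->2; deleted nodes (none); deleted edges (4,5,g); added nodes 8, 9; added edges (none); result: nodes: 2:q, 3:q, 4:p, 5:p, 6:p, 7:p, 8:q, 9:p edges: (2,4,k); (2,6,h); (4,6,g); (5,6,k); (5,7,g); (6,7,k)
step 2: rule r3; match: 0->6, 1->4, 2->2; deleted nodes (none); deleted edges (4,6,g); added nodes 10, 11; added edges (none); result: nodes: 2:q, 3:q, 4:p, 5:p, 6:p, 7:p, 8:q, 9:p, 10:q, 11:p edges: (2,4,k); (2,6,h); (5,6,k); (5,7,g); (6,7,k)
final:
nodes: 2:q, 3:q, 4:p, 5:p, 6:p, 7:p, 8:q, 9:p, 10:q, 11:p
edges: (2,4,k); (2,6,h); (5,6,k); (5,7,g); (6,7,k)


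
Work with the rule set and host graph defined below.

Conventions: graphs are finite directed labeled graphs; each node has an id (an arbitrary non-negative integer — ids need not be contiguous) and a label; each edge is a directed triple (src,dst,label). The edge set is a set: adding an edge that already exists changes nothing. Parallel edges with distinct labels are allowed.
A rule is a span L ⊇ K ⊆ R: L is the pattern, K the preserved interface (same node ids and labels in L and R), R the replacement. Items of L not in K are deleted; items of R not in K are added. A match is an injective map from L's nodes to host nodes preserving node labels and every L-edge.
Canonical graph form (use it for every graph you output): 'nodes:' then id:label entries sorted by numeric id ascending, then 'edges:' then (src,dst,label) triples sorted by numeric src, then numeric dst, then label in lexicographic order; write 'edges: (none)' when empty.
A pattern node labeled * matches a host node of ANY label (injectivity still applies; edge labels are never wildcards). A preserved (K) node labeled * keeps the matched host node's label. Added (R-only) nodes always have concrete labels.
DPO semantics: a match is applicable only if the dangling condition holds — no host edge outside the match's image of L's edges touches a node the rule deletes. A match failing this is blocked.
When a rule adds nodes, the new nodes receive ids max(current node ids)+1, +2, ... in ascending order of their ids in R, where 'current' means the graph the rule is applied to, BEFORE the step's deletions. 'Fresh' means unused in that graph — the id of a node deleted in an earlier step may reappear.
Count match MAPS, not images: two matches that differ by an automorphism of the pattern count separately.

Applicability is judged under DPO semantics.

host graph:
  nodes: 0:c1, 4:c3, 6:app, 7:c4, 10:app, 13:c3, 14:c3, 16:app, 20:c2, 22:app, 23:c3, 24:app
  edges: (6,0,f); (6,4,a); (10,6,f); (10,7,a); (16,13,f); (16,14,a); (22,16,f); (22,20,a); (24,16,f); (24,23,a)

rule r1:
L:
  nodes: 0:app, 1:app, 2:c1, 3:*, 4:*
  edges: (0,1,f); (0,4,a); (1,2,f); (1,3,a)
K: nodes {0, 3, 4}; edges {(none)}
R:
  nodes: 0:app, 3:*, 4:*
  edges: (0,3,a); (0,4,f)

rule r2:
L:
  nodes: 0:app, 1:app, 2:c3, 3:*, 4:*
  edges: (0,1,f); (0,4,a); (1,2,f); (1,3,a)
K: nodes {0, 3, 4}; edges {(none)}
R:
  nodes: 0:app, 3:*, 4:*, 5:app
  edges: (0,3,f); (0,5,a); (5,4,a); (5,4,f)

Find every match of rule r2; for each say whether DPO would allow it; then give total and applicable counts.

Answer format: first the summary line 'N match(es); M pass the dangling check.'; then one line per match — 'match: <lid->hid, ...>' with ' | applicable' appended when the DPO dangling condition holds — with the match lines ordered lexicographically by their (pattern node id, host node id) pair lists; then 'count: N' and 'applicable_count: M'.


2 match(es); 0 pass the dangling check.
match: 0->22, 1->16, 2->13, 3->14, 4->20
match: 0->24, 1->16, 2->13, 3->14, 4->23
count: 2
applicable_count: 0


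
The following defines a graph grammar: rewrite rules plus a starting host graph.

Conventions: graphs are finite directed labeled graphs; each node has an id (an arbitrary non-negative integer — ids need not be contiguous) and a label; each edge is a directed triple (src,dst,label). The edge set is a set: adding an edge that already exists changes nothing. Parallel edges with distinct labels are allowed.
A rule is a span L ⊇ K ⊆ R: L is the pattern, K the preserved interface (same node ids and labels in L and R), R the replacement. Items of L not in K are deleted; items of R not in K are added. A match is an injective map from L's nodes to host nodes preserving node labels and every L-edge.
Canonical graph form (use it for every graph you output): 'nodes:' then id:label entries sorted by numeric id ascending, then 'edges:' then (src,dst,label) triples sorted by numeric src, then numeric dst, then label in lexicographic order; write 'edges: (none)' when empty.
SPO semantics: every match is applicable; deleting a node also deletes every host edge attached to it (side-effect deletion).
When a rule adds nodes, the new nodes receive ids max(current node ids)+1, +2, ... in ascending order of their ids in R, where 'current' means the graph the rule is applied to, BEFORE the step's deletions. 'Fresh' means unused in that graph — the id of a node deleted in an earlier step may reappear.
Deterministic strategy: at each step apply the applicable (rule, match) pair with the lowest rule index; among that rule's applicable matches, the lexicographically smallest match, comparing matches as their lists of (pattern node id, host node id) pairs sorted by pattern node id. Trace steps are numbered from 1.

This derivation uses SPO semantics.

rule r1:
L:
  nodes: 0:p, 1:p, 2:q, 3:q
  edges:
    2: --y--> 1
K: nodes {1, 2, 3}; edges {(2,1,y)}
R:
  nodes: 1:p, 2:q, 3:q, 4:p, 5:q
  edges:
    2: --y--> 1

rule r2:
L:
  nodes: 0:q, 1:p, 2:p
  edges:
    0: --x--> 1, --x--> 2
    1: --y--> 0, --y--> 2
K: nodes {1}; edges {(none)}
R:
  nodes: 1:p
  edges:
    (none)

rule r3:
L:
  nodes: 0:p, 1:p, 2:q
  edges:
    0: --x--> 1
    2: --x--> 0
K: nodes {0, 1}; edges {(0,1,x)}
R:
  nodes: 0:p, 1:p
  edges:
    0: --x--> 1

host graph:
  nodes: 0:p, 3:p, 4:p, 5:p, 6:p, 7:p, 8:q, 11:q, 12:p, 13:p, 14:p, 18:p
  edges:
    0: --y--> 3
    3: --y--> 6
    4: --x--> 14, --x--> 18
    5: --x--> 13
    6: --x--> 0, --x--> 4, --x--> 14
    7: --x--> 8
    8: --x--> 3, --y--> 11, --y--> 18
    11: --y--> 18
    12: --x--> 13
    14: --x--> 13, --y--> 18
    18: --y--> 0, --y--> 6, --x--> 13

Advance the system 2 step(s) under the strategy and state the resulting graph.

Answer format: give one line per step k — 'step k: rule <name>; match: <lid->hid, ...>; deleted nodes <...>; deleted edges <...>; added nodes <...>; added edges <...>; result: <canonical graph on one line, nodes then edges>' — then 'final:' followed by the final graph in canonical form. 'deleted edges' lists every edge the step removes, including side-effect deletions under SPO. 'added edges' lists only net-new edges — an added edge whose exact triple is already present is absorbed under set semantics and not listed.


step 1: rule r1; match: 0->0, 1->18, 2->8, 3->11; deleted nodes 0; deleted edges (0,3,y); (6,0,x); (18,0,y); added nodes 19, 20; added edges (none); result: nodes: 3:p, 4:p, 5:p, 6:p, 7:p, 8:q, 11:q, 12:p, 13:p, 14:p, 18:p, 19:p, 20:q edges: (3,6,y); (4,14,x); (4,18,x); (5,13,x); (6,4,x); (6,14,x); (7,8,x); (8,3,x); (8,11,y); (8,18,y); (11,18,y); (12,13,x); (14,13,x); (14,18,y); (18,6,y); (18,13,x)
step 2: rule r1; match: 0->3, 1->18, 2->8, 3->11; deleted nodes 3; deleted edges (3,6,y); (8,3,x); added nodes 21, 22; added edges (none); result: nodes: 4:p, 5:p, 6:p, 7:p, 8:q, 11:q, 12:p, 13:p, 14:p, 18:p, 19:p, 20:q, 21:p, 22:q edges: (4,14,x); (4,18,x); (5,13,x); (6,4,x); (6,14,x); (7,8,x); (8,11,y); (8,18,y); (11,18,y); (12,13,x); (14,13,x); (14,18,y); (18,6,y); (18,13,x)
final:
nodes: 4:p, 5:p, 6:p, 7:p, 8:q, 11:q, 12:p, 13:p, 14:p, 18:p, 19:p, 20:q, 21:p, 22:q
edges: (4,14,x); (4,18,x); (5,13,x); (6,4,x); (6,14,x); (7,8,x); (8,11,y); (8,18,y); (11,18,y); (12,13,x); (14,13,x); (14,18,y); (18,6,y); (18,13,x)


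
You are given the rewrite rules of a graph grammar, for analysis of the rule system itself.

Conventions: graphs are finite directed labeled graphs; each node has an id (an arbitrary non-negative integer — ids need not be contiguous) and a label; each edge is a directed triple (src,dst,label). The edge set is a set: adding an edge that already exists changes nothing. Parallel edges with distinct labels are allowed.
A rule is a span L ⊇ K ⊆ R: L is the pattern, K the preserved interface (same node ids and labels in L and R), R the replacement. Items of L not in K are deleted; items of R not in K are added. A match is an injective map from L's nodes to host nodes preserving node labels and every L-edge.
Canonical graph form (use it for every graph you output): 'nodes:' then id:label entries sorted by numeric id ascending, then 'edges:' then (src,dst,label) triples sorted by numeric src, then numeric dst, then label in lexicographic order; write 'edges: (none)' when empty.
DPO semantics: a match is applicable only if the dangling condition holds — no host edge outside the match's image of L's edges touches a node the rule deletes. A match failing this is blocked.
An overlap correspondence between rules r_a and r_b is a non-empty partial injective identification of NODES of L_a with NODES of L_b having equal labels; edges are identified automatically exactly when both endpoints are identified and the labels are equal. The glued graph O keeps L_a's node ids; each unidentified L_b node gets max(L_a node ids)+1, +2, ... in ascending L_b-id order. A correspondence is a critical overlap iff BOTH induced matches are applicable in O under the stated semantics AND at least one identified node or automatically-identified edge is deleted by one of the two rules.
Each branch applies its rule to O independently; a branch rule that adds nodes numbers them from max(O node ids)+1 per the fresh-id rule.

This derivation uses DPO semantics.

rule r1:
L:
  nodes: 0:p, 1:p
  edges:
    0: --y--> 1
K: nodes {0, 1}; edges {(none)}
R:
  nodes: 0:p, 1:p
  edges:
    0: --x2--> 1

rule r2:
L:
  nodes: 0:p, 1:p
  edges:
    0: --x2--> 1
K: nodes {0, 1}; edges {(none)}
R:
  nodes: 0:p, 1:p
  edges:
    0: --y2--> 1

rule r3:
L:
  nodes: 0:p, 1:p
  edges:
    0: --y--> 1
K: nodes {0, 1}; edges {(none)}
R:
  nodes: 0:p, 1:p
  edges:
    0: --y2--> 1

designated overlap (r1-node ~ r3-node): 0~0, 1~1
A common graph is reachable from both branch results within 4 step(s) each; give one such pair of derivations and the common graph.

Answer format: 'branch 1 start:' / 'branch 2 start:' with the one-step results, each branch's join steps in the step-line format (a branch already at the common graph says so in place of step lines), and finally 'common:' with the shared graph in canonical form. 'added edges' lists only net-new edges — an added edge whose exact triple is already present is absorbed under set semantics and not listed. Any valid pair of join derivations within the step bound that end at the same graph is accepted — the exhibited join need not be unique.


branch 1 start:
nodes: 0:p, 1:p
edges: (0,1,x2)
branch 2 start:
nodes: 0:p, 1:p
edges: (0,1,y2)
branch 1 step 1: rule r2; match: 0->0, 1->1; deleted nodes (none); deleted edges (0,1,x2); added nodes (none); added edges (0,1,y2); result: nodes: 0:p, 1:p edges: (0,1,y2)
branch 2: already at the common graph (0 steps)
common:
nodes: 0:p, 1:p
edges: (0,1,y2)


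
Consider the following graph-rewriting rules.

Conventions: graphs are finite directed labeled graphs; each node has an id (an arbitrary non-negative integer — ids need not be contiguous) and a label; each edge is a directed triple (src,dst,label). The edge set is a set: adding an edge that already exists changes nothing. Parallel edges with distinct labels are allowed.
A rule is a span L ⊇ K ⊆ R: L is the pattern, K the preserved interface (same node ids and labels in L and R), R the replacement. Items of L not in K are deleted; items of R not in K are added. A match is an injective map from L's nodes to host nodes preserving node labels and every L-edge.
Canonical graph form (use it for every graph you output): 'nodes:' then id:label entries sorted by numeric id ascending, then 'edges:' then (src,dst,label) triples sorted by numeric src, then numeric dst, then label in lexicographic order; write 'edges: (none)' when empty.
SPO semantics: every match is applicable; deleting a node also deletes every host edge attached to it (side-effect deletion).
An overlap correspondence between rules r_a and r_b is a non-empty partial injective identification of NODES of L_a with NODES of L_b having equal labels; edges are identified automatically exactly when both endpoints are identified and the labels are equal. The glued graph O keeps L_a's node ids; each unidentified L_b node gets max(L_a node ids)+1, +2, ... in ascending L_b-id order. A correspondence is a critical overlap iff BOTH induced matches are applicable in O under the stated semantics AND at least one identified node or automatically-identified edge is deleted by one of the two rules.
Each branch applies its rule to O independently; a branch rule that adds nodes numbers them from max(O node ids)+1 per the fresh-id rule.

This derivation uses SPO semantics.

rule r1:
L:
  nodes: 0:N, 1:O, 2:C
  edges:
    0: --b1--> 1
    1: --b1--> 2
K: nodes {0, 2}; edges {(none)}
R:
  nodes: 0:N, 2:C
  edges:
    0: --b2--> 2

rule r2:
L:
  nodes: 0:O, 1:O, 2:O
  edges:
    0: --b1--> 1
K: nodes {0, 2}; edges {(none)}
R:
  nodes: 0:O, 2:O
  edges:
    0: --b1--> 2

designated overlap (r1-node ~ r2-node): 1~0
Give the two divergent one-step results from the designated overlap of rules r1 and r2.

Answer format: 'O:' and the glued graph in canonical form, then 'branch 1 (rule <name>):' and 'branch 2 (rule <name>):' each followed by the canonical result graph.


O:
nodes: 0:N, 1:O, 2:C, 3:O, 4:O
edges: (0,1,b1); (1,2,b1); (1,3,b1)
branch 1 (rule r1):
nodes: 0:N, 2:C, 3:O, 4:O
edges: (0,2,b2)
branch 2 (rule r2):
nodes: 0:N, 1:O, 2:C, 4:O
edges: (0,1,b1); (1,2,b1); (1,4,b1)


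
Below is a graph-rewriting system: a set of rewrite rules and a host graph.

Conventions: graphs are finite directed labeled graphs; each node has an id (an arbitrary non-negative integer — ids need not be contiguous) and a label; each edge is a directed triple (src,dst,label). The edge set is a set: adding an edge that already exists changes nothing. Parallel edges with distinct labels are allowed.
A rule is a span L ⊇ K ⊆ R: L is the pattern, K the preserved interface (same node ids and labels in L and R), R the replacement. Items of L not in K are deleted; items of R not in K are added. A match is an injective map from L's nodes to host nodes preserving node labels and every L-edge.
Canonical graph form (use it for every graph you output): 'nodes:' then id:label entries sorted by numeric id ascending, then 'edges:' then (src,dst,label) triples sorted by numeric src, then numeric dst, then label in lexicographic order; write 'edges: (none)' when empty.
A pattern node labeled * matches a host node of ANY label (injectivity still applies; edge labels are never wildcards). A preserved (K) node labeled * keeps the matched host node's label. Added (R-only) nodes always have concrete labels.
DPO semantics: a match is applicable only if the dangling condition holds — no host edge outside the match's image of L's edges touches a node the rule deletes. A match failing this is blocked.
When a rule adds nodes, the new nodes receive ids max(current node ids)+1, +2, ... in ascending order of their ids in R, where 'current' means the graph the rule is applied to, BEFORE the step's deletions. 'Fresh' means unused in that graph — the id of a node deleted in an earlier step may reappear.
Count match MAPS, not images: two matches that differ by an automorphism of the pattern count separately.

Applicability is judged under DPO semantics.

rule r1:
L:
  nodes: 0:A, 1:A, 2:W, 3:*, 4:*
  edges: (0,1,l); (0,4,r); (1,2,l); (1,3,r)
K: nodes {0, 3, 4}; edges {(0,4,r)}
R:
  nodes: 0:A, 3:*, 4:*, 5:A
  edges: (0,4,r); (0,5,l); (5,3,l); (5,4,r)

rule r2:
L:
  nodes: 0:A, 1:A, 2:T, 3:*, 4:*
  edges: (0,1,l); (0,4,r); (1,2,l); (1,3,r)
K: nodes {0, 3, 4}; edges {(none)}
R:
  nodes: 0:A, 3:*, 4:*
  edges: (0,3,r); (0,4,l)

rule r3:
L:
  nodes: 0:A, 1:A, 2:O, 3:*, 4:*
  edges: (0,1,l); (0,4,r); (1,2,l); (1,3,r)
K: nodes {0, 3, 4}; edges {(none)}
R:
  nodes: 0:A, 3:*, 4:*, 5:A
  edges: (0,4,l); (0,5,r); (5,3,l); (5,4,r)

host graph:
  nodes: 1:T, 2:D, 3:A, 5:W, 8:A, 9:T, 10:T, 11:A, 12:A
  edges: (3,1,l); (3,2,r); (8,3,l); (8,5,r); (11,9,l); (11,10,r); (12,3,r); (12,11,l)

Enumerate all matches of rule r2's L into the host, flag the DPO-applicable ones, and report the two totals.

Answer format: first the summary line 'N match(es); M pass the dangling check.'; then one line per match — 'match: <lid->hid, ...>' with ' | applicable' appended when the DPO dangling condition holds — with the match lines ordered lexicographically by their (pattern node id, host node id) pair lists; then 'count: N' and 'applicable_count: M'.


2 match(es); 1 pass the dangling check.
match: 0->8, 1->3, 2->1, 3->2, 4->5
match: 0->12, 1->11, 2->9, 3->10, 4->3 | applicable
count: 2
applicable_count: 1


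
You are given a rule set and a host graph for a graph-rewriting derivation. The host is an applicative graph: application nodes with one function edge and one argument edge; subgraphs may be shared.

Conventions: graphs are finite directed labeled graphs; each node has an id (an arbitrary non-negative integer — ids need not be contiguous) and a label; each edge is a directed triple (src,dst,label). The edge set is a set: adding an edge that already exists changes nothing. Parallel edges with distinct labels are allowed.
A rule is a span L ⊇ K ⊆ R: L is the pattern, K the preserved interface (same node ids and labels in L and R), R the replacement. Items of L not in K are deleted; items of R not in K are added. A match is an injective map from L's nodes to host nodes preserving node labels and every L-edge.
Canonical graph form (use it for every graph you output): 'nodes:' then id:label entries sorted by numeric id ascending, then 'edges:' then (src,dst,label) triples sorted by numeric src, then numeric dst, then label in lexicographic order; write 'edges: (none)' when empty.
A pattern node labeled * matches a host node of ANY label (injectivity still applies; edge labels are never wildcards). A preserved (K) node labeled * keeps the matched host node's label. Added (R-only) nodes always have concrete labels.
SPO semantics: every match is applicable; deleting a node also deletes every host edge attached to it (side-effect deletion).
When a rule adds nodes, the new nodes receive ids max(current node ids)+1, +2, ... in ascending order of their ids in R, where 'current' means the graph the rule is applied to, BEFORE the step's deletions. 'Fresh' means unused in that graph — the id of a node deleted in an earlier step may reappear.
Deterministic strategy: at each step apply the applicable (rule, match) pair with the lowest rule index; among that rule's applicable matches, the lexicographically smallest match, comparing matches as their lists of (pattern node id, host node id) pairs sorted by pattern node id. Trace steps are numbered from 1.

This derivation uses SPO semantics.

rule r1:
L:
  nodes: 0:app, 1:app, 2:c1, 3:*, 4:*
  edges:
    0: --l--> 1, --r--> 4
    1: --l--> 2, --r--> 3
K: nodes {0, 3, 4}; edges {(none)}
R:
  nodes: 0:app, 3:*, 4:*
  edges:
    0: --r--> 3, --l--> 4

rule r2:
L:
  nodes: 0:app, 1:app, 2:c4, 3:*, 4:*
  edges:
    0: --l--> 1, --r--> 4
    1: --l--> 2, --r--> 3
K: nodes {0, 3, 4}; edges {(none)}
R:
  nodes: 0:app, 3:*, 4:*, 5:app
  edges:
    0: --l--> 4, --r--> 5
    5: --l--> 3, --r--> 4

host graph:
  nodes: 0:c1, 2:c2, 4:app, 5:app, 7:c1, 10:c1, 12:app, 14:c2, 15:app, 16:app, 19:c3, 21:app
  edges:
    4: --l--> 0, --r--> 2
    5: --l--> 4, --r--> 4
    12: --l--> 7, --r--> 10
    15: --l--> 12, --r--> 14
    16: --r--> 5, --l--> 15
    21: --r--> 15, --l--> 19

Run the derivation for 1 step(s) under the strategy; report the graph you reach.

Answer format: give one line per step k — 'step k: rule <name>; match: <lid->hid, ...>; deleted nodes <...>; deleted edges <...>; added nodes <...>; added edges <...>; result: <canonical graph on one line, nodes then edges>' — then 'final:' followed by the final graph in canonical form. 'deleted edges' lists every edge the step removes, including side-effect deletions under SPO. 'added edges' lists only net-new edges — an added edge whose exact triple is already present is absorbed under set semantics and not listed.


step 1: rule r1; match: 0->15, 1->12, 2->7, 3->10, 4->14; deleted nodes 7, 12; deleted edges (12,7,l); (12,10,r); (15,12,l); (15,14,r); added nodes (none); added edges (15,10,r); (15,14,l); result: nodes: 0:c1, 2:c2, 4:app, 5:app, 10:c1, 14:c2, 15:app, 16:app, 19:c3, 21:app edges: (4,0,l); (4,2,r); (5,4,l); (5,4,r); (15,10,r); (15,14,l); (16,5,r); (16,15,l); (21,15,r); (21,19,l)
final:
nodes: 0:c1, 2:c2, 4:app, 5:app, 10:c1, 14:c2, 15:app, 16:app, 19:c3, 21:app
edges: (4,0,l); (4,2,r); (5,4,l); (5,4,r); (15,10,r); (15,14,l); (16,5,r); (16,15,l); (21,15,r); (21,19,l)


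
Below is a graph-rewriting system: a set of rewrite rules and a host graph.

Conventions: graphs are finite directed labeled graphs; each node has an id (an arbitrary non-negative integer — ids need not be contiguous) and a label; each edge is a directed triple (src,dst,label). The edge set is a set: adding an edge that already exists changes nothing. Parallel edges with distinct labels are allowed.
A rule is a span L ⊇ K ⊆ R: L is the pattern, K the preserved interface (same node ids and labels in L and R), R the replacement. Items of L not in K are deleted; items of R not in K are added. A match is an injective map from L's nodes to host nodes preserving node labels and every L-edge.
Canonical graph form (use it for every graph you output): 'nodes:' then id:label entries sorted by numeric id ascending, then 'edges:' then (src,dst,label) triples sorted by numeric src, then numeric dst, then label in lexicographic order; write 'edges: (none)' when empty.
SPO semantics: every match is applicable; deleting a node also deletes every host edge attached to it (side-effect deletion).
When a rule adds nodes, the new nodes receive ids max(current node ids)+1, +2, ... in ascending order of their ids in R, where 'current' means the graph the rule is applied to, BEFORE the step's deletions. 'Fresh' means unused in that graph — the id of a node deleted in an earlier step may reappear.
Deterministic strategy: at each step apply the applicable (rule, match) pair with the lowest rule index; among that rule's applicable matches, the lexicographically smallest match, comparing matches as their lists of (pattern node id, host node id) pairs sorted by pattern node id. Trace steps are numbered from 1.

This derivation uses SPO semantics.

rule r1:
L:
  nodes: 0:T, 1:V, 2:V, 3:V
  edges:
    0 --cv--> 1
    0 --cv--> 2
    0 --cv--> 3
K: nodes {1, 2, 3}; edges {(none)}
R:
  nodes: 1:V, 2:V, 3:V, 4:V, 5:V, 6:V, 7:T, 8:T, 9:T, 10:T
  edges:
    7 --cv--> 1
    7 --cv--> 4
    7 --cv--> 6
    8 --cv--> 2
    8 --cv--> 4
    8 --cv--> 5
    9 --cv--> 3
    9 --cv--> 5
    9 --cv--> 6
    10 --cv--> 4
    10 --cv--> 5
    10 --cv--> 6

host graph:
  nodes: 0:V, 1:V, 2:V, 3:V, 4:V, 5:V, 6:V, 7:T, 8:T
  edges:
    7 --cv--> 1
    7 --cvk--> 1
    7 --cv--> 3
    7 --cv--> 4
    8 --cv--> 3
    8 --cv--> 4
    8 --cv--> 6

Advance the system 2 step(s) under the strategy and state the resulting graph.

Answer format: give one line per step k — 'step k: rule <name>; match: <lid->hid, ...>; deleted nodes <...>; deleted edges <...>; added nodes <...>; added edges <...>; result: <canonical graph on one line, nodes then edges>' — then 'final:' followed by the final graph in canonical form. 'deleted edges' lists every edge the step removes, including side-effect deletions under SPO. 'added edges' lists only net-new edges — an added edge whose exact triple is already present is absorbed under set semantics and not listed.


step 1: rule r1; match: 0->7, 1->1, 2->3, 3->4; deleted nodes 7; deleted edges (7,1,cv); (7,1,cvk); (7,3,cv); (7,4,cv); added nodes 9, 10, 11, 12, 13, 14, 15; added edges (12,1,cv); (12,9,cv); (12,11,cv); (13,3,cv); (13,9,cv); (13,10,cv); (14,4,cv); (14,10,cv); (14,11,cv); (15,9,cv); (15,10,cv); (15,11,cv); result: nodes: 0:V, 1:V, 2:V, 3:V, 4:V, 5:V, 6:V, 8:T, 9:V, 10:V, 11:V, 12:T, 13:T, 14:T, 15:T edges: (8,3,cv); (8,4,cv); (8,6,cv); (12,1,cv); (12,9,cv); (12,11,cv); (13,3,cv); (13,9,cv); (13,10,cv); (14,4,cv); (14,10,cv); (14,11,cv); (15,9,cv); (15,10,cv); (15,11,cv)
step 2: rule r1; match: 0->8, 1->3, 2->4, 3->6; deleted nodes 8; deleted edges (8,3,cv); (8,4,cv); (8,6,cv); added nodes 16, 17, 18, 19, 20, 21, 22; added edges (19,3,cv); (19,16,cv); (19,18,cv); (20,4,cv); (20,16,cv); (20,17,cv); (21,6,cv); (21,17,cv); (21,18,cv); (22,16,cv); (22,17,cv); (22,18,cv); result: nodes: 0:V, 1:V, 2:V, 3:V, 4:V, 5:V, 6:V, 9:V, 10:V, 11:V, 12:T, 13:T, 14:T, 15:T, 16:V, 17:V, 18:V, 19:T, 20:T, 21:T, 22:T edges: (12,1,cv); (12,9,cv); (12,11,cv); (13,3,cv); (13,9,cv); (13,10,cv); (14,4,cv); (14,10,cv); (14,11,cv); (15,9,cv); (15,10,cv); (15,11,cv); (19,3,cv); (19,16,cv); (19,18,cv); (20,4,cv); (20,16,cv); (20,17,cv); (21,6,cv); (21,17,cv); (21,18,cv); (22,16,cv); (22,17,cv); (22,18,cv)
final:
nodes: 0:V, 1:V, 2:V, 3:V, 4:V, 5:V, 6:V, 9:V, 10:V, 11:V, 12:T, 13:T, 14:T, 15:T, 16:V, 17:V, 18:V, 19:T, 20:T, 21:T, 22:T
edges: (12,1,cv); (12,9,cv); (12,11,cv); (13,3,cv); (13,9,cv); (13,10,cv); (14,4,cv); (14,10,cv); (14,11,cv); (15,9,cv); (15,10,cv); (15,11,cv); (19,3,cv); (19,16,cv); (19,18,cv); (20,4,cv); (20,16,cv); (20,17,cv); (21,6,cv); (21,17,cv); (21,18,cv); (22,16,cv); (22,17,cv); (22,18,cv)


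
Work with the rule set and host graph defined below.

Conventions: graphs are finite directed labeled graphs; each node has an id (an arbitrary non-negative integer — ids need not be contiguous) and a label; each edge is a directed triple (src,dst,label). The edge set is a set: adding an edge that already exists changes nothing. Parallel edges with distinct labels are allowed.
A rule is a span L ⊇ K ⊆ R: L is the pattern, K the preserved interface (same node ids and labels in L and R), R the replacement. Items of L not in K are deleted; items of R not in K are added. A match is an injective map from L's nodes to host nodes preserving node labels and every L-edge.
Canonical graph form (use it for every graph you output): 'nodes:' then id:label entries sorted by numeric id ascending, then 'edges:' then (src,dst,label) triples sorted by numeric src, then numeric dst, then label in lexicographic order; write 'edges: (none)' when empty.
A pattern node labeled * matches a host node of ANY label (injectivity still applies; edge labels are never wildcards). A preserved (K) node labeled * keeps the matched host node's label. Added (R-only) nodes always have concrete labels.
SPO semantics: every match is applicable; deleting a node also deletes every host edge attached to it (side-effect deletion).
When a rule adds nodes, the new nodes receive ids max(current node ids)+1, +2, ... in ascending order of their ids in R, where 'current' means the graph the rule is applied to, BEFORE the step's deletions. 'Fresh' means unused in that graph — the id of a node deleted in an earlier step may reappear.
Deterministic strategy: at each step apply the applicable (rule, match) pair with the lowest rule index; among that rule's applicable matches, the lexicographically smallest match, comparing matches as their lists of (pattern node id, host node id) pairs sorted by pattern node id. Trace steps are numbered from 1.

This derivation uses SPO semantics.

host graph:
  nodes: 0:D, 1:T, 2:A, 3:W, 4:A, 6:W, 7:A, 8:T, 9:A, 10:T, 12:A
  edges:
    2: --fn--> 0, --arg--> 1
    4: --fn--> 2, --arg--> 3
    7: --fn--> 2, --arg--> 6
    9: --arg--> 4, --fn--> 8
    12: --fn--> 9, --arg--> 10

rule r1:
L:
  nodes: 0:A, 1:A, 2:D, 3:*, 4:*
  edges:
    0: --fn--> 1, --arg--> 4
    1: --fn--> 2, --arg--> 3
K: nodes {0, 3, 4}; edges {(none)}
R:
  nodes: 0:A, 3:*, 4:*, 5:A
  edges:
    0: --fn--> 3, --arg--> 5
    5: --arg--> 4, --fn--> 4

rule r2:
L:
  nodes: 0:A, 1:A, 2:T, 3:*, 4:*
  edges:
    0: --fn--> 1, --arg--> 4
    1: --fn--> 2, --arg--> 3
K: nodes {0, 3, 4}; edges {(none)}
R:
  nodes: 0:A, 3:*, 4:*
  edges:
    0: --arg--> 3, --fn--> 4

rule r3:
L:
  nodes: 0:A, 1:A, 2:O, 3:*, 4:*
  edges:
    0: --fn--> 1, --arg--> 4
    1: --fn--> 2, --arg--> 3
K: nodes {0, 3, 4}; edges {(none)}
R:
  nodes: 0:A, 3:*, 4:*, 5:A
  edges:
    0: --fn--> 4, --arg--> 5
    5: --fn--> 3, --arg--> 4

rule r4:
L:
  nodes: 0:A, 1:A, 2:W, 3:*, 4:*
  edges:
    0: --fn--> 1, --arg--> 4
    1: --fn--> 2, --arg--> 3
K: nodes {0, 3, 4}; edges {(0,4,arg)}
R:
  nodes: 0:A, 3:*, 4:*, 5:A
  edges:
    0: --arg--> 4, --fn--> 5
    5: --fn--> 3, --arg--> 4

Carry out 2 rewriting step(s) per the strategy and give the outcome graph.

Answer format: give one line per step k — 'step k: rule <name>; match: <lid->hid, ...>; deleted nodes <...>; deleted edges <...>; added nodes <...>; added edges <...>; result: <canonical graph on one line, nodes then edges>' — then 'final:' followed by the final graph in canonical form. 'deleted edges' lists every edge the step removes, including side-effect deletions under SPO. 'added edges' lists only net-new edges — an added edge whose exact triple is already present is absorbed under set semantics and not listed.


step 1: rule r1; match: 0->4, 1->2, 2->0, 3->1, 4->3; deleted nodes 0, 2; deleted edges (2,0,fn); (2,1,arg); (4,2,fn); (4,3,arg); (7,2,fn); added nodes 13; added edges (4,1,fn); (4,13,arg); (13,3,arg); (13,3,fn); result: nodes: 1:T, 3:W, 4:A, 6:W, 7:A, 8:T, 9:A, 10:T, 12:A, 13:A edges: (4,1,fn); (4,13,arg); (7,6,arg); (9,4,arg); (9,8,fn); (12,9,fn); (12,10,arg); (13,3,arg); (13,3,fn)
step 2: rule r2; match: 0->12, 1->9, 2->8, 3->4, 4->10; deleted nodes 8, 9; deleted edges (9,4,arg); (9,8,fn); (12,9,fn); (12,10,arg); added nodes (none); added edges (12,4,arg); (12,10,fn); result: nodes: 1:T, 3:W, 4:A, 6:W, 7:A, 10:T, 12:A, 13:A edges: (4,1,fn); (4,13,arg); (7,6,arg); (12,4,arg); (12,10,fn); (13,3,arg); (13,3,fn)
final:
nodes: 1:T, 3:W, 4:A, 6:W, 7:A, 10:T, 12:A, 13:A
edges: (4,1,fn); (4,13,arg); (7,6,arg); (12,4,arg); (12,10,fn); (13,3,arg); (13,3,fn)


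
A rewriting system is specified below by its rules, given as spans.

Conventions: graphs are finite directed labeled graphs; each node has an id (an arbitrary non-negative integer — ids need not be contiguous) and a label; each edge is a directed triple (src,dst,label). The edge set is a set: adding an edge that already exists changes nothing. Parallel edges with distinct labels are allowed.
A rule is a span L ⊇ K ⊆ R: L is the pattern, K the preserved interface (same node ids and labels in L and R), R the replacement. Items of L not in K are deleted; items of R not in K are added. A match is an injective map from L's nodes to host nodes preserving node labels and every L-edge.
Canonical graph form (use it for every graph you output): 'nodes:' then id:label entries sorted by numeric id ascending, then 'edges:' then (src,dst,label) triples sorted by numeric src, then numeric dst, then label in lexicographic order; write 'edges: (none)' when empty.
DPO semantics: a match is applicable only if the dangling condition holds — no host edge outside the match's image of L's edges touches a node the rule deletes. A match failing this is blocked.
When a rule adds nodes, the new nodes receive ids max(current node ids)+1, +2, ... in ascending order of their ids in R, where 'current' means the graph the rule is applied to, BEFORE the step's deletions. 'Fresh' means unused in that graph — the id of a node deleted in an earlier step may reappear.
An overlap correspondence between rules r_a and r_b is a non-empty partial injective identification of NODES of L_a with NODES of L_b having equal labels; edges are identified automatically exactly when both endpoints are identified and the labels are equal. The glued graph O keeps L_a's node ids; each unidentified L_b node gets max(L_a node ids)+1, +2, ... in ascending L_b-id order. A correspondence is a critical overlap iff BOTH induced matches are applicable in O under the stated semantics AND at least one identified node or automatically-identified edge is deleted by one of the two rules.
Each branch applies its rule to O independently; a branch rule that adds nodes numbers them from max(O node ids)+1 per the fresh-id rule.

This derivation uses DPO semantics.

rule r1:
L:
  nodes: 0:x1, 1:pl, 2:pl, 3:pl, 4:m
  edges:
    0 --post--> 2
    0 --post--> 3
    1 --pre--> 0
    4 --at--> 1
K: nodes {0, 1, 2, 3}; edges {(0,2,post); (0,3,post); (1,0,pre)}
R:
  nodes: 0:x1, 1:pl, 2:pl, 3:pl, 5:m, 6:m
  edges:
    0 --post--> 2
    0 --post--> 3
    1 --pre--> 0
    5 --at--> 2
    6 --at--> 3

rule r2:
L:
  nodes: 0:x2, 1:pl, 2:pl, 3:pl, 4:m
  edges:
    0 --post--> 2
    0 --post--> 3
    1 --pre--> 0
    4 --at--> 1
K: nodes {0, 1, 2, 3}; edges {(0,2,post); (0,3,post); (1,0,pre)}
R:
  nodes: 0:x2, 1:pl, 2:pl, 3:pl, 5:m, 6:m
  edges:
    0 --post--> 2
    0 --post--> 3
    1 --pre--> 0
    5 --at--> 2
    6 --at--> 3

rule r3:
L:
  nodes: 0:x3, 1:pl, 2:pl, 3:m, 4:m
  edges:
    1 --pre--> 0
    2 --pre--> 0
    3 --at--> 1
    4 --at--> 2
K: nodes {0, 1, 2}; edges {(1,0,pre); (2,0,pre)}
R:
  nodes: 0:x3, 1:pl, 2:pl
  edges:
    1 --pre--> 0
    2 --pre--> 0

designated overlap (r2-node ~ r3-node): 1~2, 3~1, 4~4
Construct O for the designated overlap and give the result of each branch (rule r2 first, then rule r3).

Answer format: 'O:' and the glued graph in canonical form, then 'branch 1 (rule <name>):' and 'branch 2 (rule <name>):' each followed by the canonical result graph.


O:
nodes: 0:x2, 1:pl, 2:pl, 3:pl, 4:m, 5:x3, 6:m
edges: (0,2,post); (0,3,post); (1,0,pre); (1,5,pre); (3,5,pre); (4,1,at); (6,3,at)
branch 1 (rule r2):
nodes: 0:x2, 1:pl, 2:pl, 3:pl, 5:x3, 6:m, 7:m, 8:m
edges: (0,2,post); (0,3,post); (1,0,pre); (1,5,pre); (3,5,pre); (6,3,at); (7,2,at); (8,3,at)
branch 2 (rule r3):
nodes: 0:x2, 1:pl, 2:pl, 3:pl, 5:x3
edges: (0,2,post); (0,3,post); (1,0,pre); (1,5,pre); (3,5,pre)
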